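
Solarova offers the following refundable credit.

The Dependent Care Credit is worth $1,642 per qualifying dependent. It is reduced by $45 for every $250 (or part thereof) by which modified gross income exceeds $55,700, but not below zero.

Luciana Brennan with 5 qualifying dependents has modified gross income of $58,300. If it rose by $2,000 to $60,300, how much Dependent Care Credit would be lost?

At $58,300 — base = 5 × $1,642 = $8,210. income exceeds $55,700 by $2,600, which is 11 full-or-partial $250 increments; reduction = 11 × $45 = $495, leaving $7,715.
At $60,300 — base = 5 × $1,642 = $8,210. income exceeds $55,700 by $4,600, which is 19 full-or-partial $250 increments; reduction = 19 × $45 = $855, leaving $7,355.
Lost: $7,715 − $7,355 = $360.

$360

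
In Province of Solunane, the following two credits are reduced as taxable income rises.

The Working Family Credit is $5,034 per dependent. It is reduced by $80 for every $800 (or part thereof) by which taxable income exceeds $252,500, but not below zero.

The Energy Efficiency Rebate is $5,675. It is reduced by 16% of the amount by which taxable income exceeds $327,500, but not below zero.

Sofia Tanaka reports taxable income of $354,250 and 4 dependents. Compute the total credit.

Working Family Credit: base = 4 × $5,034 = $20,136. income exceeds $252,500 by $101,750, which is 128 full-or-partial $800 increments; reduction = 128 × $80 = $10,240, leaving $9,896.
Energy Efficiency Rebate: 16% of the $26,750 excess over $327,500 is $4,280; credit = $5,675 − $4,280 = $1,395.
Total: $9,896 + $1,395 = $11,291.

$11,291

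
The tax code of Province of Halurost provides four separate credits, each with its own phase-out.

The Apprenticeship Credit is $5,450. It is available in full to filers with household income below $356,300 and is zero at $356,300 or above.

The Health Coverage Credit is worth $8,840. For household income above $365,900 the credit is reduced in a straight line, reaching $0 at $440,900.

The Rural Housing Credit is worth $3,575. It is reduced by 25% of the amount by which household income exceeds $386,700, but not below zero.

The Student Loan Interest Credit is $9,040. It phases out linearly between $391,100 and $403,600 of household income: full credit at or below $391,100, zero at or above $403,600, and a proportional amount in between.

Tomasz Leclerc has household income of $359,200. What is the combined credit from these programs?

$21,455

Apprenticeship Credit: $359,200 meets or exceeds the $356,300 cutoff, so the credit is $0.
Health Coverage Credit: $359,200 is at or below the $365,900 threshold, so the full $8,840 applies.
Rural Housing Credit: $359,200 is at or below the $386,700 threshold, so the full $3,575 applies.
Student Loan Interest Credit: $359,200 is at or below the $391,100 threshold, so the full $9,040 applies.
Total: $0 + $8,840 + $3,575 + $9,040 = $21,455.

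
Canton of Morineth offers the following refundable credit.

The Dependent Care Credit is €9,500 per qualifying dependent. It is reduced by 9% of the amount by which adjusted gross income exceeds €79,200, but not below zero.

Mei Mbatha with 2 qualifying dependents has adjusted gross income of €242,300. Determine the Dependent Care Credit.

€4,321

Dependent Care Credit: base = 2 × €9,500 = €19,000. 9% of the €163,100 excess over €79,200 is €14,679; credit = €19,000 − €14,679 = €4,321.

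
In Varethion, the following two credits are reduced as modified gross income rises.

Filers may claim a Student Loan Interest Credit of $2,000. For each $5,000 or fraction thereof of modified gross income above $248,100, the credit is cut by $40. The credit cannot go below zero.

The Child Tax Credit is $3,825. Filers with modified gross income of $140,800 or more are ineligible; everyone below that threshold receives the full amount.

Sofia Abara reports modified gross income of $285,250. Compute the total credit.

$1,680

Student Loan Interest Credit: income exceeds $248,100 by $37,150, which is 8 full-or-partial $5,000 increments; reduction = 8 × $40 = $320, leaving $1,680.
Child Tax Credit: $285,250 meets or exceeds the $140,800 cutoff, so the credit is $0.
Total: $1,680 + $0 = $1,680.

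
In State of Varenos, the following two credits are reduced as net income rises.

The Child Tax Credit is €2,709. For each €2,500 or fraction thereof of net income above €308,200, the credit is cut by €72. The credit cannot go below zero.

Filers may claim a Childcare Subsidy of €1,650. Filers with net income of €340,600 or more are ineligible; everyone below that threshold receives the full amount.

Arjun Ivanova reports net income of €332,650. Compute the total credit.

€3,639

Child Tax Credit: income exceeds €308,200 by €24,450, which is 10 full-or-partial €2,500 increments; reduction = 10 × €72 = €720, leaving €1,989.
Childcare Subsidy: €332,650 is below the €340,600 cutoff, so the full €1,650 applies.
Total: €1,989 + €1,650 = €3,639.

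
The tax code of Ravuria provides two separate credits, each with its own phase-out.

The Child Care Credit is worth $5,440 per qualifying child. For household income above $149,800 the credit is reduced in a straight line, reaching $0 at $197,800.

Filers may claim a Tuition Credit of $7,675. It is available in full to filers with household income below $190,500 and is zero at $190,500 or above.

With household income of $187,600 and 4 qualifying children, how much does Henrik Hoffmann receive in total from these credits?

Child Care Credit: base = 4 × $5,440 = $21,760. $187,600 is $37,800 into a $48,000 phase-out range, leaving 10,200/48,000 of the credit: $21,760 × 10,200/48,000 = $4,624.
Tuition Credit: $187,600 is below the $190,500 cutoff, so the full $7,675 applies.
Total: $4,624 + $7,675 = $12,299.

$12,299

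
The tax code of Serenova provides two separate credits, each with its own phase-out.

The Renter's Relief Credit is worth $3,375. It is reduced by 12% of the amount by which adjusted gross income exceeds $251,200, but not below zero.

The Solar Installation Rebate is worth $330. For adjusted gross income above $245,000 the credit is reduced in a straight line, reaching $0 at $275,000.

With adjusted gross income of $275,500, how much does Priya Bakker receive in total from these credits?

Renter's Relief Credit: 12% of the $24,300 excess over $251,200 is $2,916; credit = $3,375 − $2,916 = $459.
Solar Installation Rebate: $275,500 is at or above $275,000, so the credit is $0.
Total: $459 + $0 = $459.

$459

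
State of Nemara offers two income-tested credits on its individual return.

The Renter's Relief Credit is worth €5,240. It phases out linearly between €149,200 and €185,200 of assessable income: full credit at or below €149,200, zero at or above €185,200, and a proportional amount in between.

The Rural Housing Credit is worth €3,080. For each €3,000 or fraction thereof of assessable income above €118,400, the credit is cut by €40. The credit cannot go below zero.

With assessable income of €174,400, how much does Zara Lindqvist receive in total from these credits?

€3,892

Renter's Relief Credit: €174,400 is €25,200 into a €36,000 phase-out range, leaving 10,800/36,000 of the credit: €5,240 × 10,800/36,000 = €1,572.
Rural Housing Credit: income exceeds €118,400 by €56,000, which is 19 full-or-partial €3,000 increments; reduction = 19 × €40 = €760, leaving €2,320.
Total: €1,572 + €2,320 = €3,892.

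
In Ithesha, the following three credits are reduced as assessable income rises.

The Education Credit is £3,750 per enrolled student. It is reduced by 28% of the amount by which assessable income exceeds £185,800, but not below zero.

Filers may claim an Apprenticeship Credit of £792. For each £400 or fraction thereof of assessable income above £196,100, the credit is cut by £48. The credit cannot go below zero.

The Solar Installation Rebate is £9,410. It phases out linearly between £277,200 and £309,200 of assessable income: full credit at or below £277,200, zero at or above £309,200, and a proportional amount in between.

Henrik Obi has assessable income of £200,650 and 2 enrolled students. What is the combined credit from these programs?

Education Credit: base = 2 × £3,750 = £7,500. 28% of the £14,850 excess over £185,800 is £4,158; credit = £7,500 − £4,158 = £3,342.
Apprenticeship Credit: income exceeds £196,100 by £4,550, which is 12 full-or-partial £400 increments; reduction = 12 × £48 = £576, leaving £216.
Solar Installation Rebate: £200,650 is at or below the £277,200 threshold, so the full £9,410 applies.
Total: £3,342 + £216 + £9,410 = £12,968.

£12,968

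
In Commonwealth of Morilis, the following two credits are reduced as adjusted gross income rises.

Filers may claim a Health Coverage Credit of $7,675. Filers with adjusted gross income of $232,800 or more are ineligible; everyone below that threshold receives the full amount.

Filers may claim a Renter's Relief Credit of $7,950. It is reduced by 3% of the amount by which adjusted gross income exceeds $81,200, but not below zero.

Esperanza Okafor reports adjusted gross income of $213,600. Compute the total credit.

Health Coverage Credit: $213,600 is below the $232,800 cutoff, so the full $7,675 applies.
Renter's Relief Credit: 3% of the $132,400 excess over $81,200 is $3,972; credit = $7,950 − $3,972 = $3,978.
Total: $7,675 + $3,978 = $11,653.

$11,653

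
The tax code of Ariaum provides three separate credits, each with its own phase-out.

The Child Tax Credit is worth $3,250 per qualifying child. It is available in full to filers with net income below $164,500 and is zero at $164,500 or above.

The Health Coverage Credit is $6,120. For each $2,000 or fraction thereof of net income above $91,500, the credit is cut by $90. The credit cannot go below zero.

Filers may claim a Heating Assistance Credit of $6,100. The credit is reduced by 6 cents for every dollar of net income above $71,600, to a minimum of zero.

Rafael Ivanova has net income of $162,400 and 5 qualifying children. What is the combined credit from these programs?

$19,782

Child Tax Credit: base = 5 × $3,250 = $16,250. $162,400 is below the $164,500 cutoff, so the full $16,250 applies.
Health Coverage Credit: income exceeds $91,500 by $70,900, which is 36 full-or-partial $2,000 increments; reduction = 36 × $90 = $3,240, leaving $2,880.
Heating Assistance Credit: 6% of the $90,800 excess over $71,600 is $5,448; credit = $6,100 − $5,448 = $652.
Total: $16,250 + $2,880 + $652 = $19,782.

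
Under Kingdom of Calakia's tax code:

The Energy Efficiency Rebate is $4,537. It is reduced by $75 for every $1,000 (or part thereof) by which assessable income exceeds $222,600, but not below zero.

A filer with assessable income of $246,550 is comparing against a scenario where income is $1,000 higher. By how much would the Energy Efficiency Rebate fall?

$75

At $246,550 — income exceeds $222,600 by $23,950, which is 24 full-or-partial $1,000 increments; reduction = 24 × $75 = $1,800, leaving $2,737.
At $247,550 — income exceeds $222,600 by $24,950, which is 25 full-or-partial $1,000 increments; reduction = 25 × $75 = $1,875, leaving $2,662.
Lost: $2,737 − $2,662 = $75.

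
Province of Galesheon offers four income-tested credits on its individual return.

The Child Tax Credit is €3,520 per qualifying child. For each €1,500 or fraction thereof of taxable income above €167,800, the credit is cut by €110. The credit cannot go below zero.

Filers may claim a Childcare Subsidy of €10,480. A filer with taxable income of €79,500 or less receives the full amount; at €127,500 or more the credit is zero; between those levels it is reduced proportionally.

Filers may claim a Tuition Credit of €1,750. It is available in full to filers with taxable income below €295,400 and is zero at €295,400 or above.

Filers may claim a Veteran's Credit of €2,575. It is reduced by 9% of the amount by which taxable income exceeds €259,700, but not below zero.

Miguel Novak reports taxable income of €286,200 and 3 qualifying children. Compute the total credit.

€3,810

Child Tax Credit: base = 3 × €3,520 = €10,560. income exceeds €167,800 by €118,400, which is 79 full-or-partial €1,500 increments; reduction = 79 × €110 = €8,690, leaving €1,870.
Childcare Subsidy: €286,200 is at or above €127,500, so the credit is €0.
Tuition Credit: €286,200 is below the €295,400 cutoff, so the full €1,750 applies.
Veteran's Credit: 9% of the €26,500 excess over €259,700 is €2,385; credit = €2,575 − €2,385 = €190.
Total: €1,870 + €0 + €1,750 + €190 = €3,810.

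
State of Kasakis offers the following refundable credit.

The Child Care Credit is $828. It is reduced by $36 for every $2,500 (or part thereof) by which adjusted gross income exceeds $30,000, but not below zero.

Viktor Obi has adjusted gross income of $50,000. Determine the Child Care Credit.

$540

Child Care Credit: income exceeds $30,000 by $20,000, which is 8 full-or-partial $2,500 increments; reduction = 8 × $36 = $288, leaving $540.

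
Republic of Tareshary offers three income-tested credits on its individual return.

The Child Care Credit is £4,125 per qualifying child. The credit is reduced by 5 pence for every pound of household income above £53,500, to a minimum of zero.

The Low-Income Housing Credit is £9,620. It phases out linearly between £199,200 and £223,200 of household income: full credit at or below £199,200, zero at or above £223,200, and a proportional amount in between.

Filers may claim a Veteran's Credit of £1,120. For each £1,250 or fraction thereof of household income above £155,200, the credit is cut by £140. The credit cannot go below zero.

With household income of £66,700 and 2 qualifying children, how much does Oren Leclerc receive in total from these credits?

£18,330

Child Care Credit: base = 2 × £4,125 = £8,250. 5% of the £13,200 excess over £53,500 is £660; credit = £8,250 − £660 = £7,590.
Low-Income Housing Credit: £66,700 is at or below the £199,200 threshold, so the full £9,620 applies.
Veteran's Credit: £66,700 is at or below the £155,200 threshold, so the full £1,120 applies.
Total: £7,590 + £9,620 + £1,120 = £18,330.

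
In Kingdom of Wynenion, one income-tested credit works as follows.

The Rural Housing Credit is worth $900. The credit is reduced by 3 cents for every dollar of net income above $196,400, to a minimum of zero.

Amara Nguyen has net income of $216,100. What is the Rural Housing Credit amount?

$309

Rural Housing Credit: 3% of the $19,700 excess over $196,400 is $591; credit = $900 − $591 = $309.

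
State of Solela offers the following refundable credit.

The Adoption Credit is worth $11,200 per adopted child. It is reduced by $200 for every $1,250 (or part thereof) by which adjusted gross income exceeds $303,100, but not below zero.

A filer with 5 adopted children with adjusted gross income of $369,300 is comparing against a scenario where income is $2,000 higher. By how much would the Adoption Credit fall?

$400

At $369,300 — base = 5 × $11,200 = $56,000. income exceeds $303,100 by $66,200, which is 53 full-or-partial $1,250 increments; reduction = 53 × $200 = $10,600, leaving $45,400.
At $371,300 — base = 5 × $11,200 = $56,000. income exceeds $303,100 by $68,200, which is 55 full-or-partial $1,250 increments; reduction = 55 × $200 = $11,000, leaving $45,000.
Lost: $45,400 − $45,000 = $400.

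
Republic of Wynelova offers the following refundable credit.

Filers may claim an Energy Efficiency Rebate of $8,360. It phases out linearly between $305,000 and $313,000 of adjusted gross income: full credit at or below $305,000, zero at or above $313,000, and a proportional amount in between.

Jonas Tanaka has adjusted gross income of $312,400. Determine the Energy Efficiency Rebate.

Energy Efficiency Rebate: $312,400 is $7,400 into a $8,000 phase-out range, leaving 600/8,000 of the credit: $8,360 × 600/8,000 = $627.

$627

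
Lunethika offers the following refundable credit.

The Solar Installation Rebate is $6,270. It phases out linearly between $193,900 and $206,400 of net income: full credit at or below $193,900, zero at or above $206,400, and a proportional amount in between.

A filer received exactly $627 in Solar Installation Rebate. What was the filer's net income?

$205,150

$627 is 627/6,270 of the full $6,270, so 5,643/6,270 of the $12,500 range has been used: income = $193,900 + $12,500 × 5,643/6,270 = $205,150.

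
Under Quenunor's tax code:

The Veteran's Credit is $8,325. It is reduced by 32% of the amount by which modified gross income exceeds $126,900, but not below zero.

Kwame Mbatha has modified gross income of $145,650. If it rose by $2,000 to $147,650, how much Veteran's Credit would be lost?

$640

At $145,650 — 32% of the $18,750 excess over $126,900 is $6,000; credit = $8,325 − $6,000 = $2,325.
At $147,650 — 32% of the $20,750 excess over $126,900 is $6,640; credit = $8,325 − $6,640 = $1,685.
Lost: $2,325 − $1,685 = $640.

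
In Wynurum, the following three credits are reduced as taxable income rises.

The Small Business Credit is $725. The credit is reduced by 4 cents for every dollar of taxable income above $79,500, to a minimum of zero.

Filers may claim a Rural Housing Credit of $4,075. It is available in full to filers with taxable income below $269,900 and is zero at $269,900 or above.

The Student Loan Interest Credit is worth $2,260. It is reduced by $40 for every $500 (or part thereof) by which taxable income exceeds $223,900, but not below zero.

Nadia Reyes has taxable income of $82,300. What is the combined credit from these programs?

Small Business Credit: 4% of the $2,800 excess over $79,500 is $112; credit = $725 − $112 = $613.
Rural Housing Credit: $82,300 is below the $269,900 cutoff, so the full $4,075 applies.
Student Loan Interest Credit: $82,300 is at or below the $223,900 threshold, so the full $2,260 applies.
Total: $613 + $4,075 + $2,260 = $6,948.

$6,948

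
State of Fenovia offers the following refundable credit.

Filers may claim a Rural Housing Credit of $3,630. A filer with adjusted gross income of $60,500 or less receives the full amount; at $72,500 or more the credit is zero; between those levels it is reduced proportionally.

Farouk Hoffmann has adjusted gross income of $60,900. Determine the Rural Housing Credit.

$3,509

Rural Housing Credit: $60,900 is $400 into a $12,000 phase-out range, leaving 11,600/12,000 of the credit: $3,630 × 11,600/12,000 = $3,509.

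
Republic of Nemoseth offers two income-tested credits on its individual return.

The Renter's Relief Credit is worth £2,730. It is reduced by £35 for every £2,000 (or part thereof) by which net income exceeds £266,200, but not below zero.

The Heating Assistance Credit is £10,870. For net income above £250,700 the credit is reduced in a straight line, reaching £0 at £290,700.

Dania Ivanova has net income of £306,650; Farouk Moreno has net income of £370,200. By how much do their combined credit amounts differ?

£1,085

Dania (£306,650): Renter's Relief Credit: income exceeds £266,200 by £40,450, which is 21 full-or-partial £2,000 increments; reduction = 21 × £35 = £735, leaving £1,995. Heating Assistance Credit: £306,650 is at or above £290,700, so the credit is £0. total £1,995 + £0 = £1,995
Farouk (£370,200): Renter's Relief Credit: income exceeds £266,200 by £104,000, which is 52 full-or-partial £2,000 increments; reduction = 52 × £35 = £1,820, leaving £910. Heating Assistance Credit: £370,200 is at or above £290,700, so the credit is £0. total £910 + £0 = £910
Difference: |£1,995 − £910| = £1,085.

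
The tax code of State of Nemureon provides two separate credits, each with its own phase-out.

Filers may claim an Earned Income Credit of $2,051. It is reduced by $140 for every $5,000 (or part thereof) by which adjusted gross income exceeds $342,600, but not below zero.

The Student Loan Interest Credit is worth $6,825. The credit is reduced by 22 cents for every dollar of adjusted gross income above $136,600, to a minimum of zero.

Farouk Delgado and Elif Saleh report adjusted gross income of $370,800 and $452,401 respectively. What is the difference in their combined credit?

$1,211

Farouk ($370,800): Earned Income Credit: income exceeds $342,600 by $28,200, which is 6 full-or-partial $5,000 increments; reduction = 6 × $140 = $840, leaving $1,211. Student Loan Interest Credit: 22% of the $234,200 excess over $136,600 is $51,524 ≥ base, so the credit is $0. total $1,211 + $0 = $1,211
Elif ($452,401): Earned Income Credit: income exceeds $342,600 by $109,801 → 22 increments × $140 = $3,080 ≥ base, so the credit is $0. Student Loan Interest Credit: 22% of the $315,801 excess over $136,600 is $69,476.22 ≥ base, so the credit is $0. total $0 + $0 = $0
Difference: |$1,211 − $0| = $1,211.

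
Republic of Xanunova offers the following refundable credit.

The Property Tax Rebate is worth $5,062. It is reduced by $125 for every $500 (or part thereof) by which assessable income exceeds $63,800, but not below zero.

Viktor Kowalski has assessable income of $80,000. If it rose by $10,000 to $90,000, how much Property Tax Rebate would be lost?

$937

At $80,000 — income exceeds $63,800 by $16,200, which is 33 full-or-partial $500 increments; reduction = 33 × $125 = $4,125, leaving $937.
At $90,000 — income exceeds $63,800 by $26,200 → 53 increments × $125 = $6,625 ≥ base, so the credit is $0.
Lost: $937 − $0 = $937.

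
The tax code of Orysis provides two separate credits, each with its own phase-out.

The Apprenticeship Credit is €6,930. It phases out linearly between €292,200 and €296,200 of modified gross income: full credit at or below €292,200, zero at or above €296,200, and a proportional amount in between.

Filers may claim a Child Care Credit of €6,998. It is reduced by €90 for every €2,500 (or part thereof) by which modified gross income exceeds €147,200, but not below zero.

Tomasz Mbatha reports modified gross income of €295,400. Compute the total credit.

€2,984

Apprenticeship Credit: €295,400 is €3,200 into a €4,000 phase-out range, leaving 800/4,000 of the credit: €6,930 × 800/4,000 = €1,386.
Child Care Credit: income exceeds €147,200 by €148,200, which is 60 full-or-partial €2,500 increments; reduction = 60 × €90 = €5,400, leaving €1,598.
Total: €1,386 + €1,598 = €2,984.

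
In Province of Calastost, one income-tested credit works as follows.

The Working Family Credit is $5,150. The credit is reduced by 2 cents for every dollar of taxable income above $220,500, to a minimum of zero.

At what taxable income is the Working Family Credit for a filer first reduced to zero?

$478,000

The credit falls by 2% of each dollar above $220,500, so it reaches zero when the excess is $5,150 / 2% = $257,500: income = $220,500 + $257,500 = $478,000.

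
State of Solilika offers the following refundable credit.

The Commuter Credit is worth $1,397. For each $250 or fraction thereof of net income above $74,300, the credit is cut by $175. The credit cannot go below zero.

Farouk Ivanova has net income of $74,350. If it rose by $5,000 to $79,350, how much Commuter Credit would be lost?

$1,222

At $74,350 — income exceeds $74,300 by $50, which is 1 full-or-partial $250 increment; reduction = 1 × $175 = $175, leaving $1,222.
At $79,350 — income exceeds $74,300 by $5,050 → 21 increments × $175 = $3,675 ≥ base, so the credit is $0.
Lost: $1,222 − $0 = $1,222.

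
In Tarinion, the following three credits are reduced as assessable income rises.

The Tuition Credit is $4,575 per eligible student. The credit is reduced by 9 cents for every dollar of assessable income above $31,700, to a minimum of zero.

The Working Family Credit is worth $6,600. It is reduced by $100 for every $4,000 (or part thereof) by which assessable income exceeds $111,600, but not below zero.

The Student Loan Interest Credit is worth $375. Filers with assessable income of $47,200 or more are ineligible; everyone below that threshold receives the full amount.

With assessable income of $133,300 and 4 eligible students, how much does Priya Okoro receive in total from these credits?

$15,156

Tuition Credit: base = 4 × $4,575 = $18,300. 9% of the $101,600 excess over $31,700 is $9,144; credit = $18,300 − $9,144 = $9,156.
Working Family Credit: income exceeds $111,600 by $21,700, which is 6 full-or-partial $4,000 increments; reduction = 6 × $100 = $600, leaving $6,000.
Student Loan Interest Credit: $133,300 meets or exceeds the $47,200 cutoff, so the credit is $0.
Total: $9,156 + $6,000 + $0 = $15,156.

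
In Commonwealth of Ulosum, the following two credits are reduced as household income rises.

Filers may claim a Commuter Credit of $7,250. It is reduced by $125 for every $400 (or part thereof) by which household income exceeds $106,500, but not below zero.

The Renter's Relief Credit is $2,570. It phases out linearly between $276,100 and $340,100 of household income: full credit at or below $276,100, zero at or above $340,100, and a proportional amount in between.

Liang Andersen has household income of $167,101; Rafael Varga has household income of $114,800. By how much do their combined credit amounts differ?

Liang ($167,101): Commuter Credit: income exceeds $106,500 by $60,601 → 152 increments × $125 = $19,000 ≥ base, so the credit is $0. Renter's Relief Credit: $167,101 is at or below the $276,100 threshold, so the full $2,570 applies. total $0 + $2,570 = $2,570
Rafael ($114,800): Commuter Credit: income exceeds $106,500 by $8,300, which is 21 full-or-partial $400 increments; reduction = 21 × $125 = $2,625, leaving $4,625. Renter's Relief Credit: $114,800 is at or below the $276,100 threshold, so the full $2,570 applies. total $4,625 + $2,570 = $7,195
Difference: |$2,570 − $7,195| = $4,625.

$4,625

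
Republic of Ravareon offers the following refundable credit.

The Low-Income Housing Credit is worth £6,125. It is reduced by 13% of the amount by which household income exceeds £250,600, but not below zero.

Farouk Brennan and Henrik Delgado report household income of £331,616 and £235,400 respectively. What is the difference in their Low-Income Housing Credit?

Farouk (£331,616): Low-Income Housing Credit: 13% of the £81,016 excess over £250,600 is £10,532.08 ≥ base, so the credit is £0.
Henrik (£235,400): Low-Income Housing Credit: £235,400 is at or below the £250,600 threshold, so the full £6,125 applies.
Difference: |£0 − £6,125| = £6,125.

£6,125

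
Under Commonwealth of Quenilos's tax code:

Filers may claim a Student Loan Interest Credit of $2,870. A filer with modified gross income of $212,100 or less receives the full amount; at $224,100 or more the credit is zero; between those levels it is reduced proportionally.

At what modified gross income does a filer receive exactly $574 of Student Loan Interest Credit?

$221,700

$574 is 574/2,870 of the full $2,870, so 2,296/2,870 of the $12,000 range has been used: income = $212,100 + $12,000 × 2,296/2,870 = $221,700.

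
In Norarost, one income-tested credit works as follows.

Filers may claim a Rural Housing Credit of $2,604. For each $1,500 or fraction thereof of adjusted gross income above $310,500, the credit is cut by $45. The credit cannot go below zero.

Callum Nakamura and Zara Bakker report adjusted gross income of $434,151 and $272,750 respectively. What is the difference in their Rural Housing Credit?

$2,604

Callum ($434,151): Rural Housing Credit: income exceeds $310,500 by $123,651 → 83 increments × $45 = $3,735 ≥ base, so the credit is $0.
Zara ($272,750): Rural Housing Credit: $272,750 is at or below the $310,500 threshold, so the full $2,604 applies.
Difference: |$0 − $2,604| = $2,604.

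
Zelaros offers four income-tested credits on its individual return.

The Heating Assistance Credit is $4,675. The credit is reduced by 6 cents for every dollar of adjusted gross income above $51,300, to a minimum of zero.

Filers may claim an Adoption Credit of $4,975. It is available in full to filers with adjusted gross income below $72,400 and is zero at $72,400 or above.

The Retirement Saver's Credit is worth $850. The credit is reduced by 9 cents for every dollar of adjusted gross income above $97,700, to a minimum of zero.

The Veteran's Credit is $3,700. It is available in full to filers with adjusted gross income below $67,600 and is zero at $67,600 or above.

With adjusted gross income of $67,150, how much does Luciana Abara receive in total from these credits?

$13,249

Heating Assistance Credit: 6% of the $15,850 excess over $51,300 is $951; credit = $4,675 − $951 = $3,724.
Adoption Credit: $67,150 is below the $72,400 cutoff, so the full $4,975 applies.
Retirement Saver's Credit: $67,150 is at or below the $97,700 threshold, so the full $850 applies.
Veteran's Credit: $67,150 is below the $67,600 cutoff, so the full $3,700 applies.
Total: $3,724 + $4,975 + $850 + $3,700 = $13,249.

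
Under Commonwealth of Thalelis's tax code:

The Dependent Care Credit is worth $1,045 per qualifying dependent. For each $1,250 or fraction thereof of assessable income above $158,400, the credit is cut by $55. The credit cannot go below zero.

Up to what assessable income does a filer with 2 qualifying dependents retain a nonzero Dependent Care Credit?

Full credit = 2 × $1,045 = $2,090.
After 37 increments the reduction is 37 × $55 = $2,035, leaving $55; one more increment wipes it out. Increment 37 ends at excess 37 × $1,250 = $46,250, so the highest qualifying income is $158,400 + $46,250 = $204,650.

$204,650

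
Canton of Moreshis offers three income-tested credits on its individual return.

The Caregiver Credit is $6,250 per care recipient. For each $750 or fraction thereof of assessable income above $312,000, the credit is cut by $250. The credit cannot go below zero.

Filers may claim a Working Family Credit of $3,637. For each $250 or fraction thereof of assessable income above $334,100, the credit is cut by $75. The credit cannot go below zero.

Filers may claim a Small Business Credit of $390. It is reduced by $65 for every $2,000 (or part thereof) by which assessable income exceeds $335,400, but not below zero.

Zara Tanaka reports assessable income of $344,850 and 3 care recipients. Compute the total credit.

$8,227

Caregiver Credit: base = 3 × $6,250 = $18,750. income exceeds $312,000 by $32,850, which is 44 full-or-partial $750 increments; reduction = 44 × $250 = $11,000, leaving $7,750.
Working Family Credit: income exceeds $334,100 by $10,750, which is 43 full-or-partial $250 increments; reduction = 43 × $75 = $3,225, leaving $412.
Small Business Credit: income exceeds $335,400 by $9,450, which is 5 full-or-partial $2,000 increments; reduction = 5 × $65 = $325, leaving $65.
Total: $7,750 + $412 + $65 = $8,227.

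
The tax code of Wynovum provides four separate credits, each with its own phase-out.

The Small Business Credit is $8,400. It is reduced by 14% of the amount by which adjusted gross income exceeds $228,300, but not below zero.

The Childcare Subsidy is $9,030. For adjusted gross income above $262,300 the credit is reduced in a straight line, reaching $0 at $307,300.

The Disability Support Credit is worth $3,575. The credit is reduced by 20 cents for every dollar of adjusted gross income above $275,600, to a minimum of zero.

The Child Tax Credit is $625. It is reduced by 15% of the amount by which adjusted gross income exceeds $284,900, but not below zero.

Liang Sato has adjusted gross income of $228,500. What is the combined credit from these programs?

Small Business Credit: 14% of the $200 excess over $228,300 is $28; credit = $8,400 − $28 = $8,372.
Childcare Subsidy: $228,500 is at or below the $262,300 threshold, so the full $9,030 applies.
Disability Support Credit: $228,500 is at or below the $275,600 threshold, so the full $3,575 applies.
Child Tax Credit: $228,500 is at or below the $284,900 threshold, so the full $625 applies.
Total: $8,372 + $9,030 + $3,575 + $625 = $21,602.

$21,602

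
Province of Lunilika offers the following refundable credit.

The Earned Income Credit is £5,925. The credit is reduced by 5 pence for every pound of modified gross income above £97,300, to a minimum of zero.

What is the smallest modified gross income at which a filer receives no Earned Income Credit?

£215,800

The credit falls by 5% of each pound above £97,300, so it reaches zero when the excess is £5,925 / 5% = £118,500: income = £97,300 + £118,500 = £215,800.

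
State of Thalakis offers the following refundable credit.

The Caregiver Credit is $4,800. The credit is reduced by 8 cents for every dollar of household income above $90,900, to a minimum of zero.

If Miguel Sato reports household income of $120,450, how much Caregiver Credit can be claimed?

$2,436

Caregiver Credit: 8% of the $29,550 excess over $90,900 is $2,364; credit = $4,800 − $2,364 = $2,436.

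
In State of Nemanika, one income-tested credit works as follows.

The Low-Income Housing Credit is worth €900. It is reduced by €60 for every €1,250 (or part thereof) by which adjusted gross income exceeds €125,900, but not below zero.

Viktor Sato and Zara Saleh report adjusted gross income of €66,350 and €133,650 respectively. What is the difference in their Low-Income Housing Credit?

€420

Viktor (€66,350): Low-Income Housing Credit: €66,350 is at or below the €125,900 threshold, so the full €900 applies.
Zara (€133,650): Low-Income Housing Credit: income exceeds €125,900 by €7,750, which is 7 full-or-partial €1,250 increments; reduction = 7 × €60 = €420, leaving €480.
Difference: |€900 − €480| = €420.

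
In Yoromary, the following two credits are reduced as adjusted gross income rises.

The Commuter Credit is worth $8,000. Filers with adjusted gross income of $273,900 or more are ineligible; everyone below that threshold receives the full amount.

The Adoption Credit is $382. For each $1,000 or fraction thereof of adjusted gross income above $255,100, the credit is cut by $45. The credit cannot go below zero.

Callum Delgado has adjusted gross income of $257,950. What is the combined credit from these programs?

$8,247

Commuter Credit: $257,950 is below the $273,900 cutoff, so the full $8,000 applies.
Adoption Credit: income exceeds $255,100 by $2,850, which is 3 full-or-partial $1,000 increments; reduction = 3 × $45 = $135, leaving $247.
Total: $8,000 + $247 = $8,247.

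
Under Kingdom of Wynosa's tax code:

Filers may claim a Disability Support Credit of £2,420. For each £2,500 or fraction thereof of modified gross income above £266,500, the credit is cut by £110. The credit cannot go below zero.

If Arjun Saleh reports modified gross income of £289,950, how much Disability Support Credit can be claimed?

£1,320

Disability Support Credit: income exceeds £266,500 by £23,450, which is 10 full-or-partial £2,500 increments; reduction = 10 × £110 = £1,100, leaving £1,320.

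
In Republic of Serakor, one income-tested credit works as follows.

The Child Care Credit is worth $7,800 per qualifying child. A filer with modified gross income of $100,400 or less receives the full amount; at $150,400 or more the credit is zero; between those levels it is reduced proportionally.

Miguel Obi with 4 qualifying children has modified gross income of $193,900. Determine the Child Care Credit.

$0

Child Care Credit: base = 4 × $7,800 = $31,200. $193,900 is at or above $150,400, so the credit is $0.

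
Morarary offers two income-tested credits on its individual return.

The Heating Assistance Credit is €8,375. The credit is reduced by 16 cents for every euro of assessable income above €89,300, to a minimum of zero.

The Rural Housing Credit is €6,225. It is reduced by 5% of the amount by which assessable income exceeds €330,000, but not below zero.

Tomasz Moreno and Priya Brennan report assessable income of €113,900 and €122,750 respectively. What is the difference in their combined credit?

Tomasz (€113,900): Heating Assistance Credit: 16% of the €24,600 excess over €89,300 is €3,936; credit = €8,375 − €3,936 = €4,439. Rural Housing Credit: €113,900 is at or below the €330,000 threshold, so the full €6,225 applies. total €4,439 + €6,225 = €10,664
Priya (€122,750): Heating Assistance Credit: 16% of the €33,450 excess over €89,300 is €5,352; credit = €8,375 − €5,352 = €3,023. Rural Housing Credit: €122,750 is at or below the €330,000 threshold, so the full €6,225 applies. total €3,023 + €6,225 = €9,248
Difference: |€10,664 − €9,248| = €1,416.

€1,416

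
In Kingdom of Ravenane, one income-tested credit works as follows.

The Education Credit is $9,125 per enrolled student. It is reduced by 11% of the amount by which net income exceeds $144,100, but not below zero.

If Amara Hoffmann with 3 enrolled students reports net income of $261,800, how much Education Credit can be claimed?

$14,428

Education Credit: base = 3 × $9,125 = $27,375. 11% of the $117,700 excess over $144,100 is $12,947; credit = $27,375 − $12,947 = $14,428.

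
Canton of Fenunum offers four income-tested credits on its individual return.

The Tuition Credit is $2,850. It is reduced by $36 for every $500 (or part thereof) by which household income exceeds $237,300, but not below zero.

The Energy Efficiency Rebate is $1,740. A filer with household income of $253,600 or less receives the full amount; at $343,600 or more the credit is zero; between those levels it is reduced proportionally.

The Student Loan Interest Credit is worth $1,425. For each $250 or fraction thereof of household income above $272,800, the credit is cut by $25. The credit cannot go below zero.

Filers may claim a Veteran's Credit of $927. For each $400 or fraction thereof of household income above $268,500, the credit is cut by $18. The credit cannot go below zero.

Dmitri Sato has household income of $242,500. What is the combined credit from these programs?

$6,546

Tuition Credit: income exceeds $237,300 by $5,200, which is 11 full-or-partial $500 increments; reduction = 11 × $36 = $396, leaving $2,454.
Energy Efficiency Rebate: $242,500 is at or below the $253,600 threshold, so the full $1,740 applies.
Student Loan Interest Credit: $242,500 is at or below the $272,800 threshold, so the full $1,425 applies.
Veteran's Credit: $242,500 is at or below the $268,500 threshold, so the full $927 applies.
Total: $2,454 + $1,740 + $1,425 + $927 = $6,546.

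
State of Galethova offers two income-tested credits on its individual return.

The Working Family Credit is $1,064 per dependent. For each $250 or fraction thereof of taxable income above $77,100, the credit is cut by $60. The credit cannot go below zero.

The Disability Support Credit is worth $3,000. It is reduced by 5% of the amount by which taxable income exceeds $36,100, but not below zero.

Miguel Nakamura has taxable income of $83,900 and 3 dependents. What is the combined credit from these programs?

Working Family Credit: base = 3 × $1,064 = $3,192. income exceeds $77,100 by $6,800, which is 28 full-or-partial $250 increments; reduction = 28 × $60 = $1,680, leaving $1,512.
Disability Support Credit: 5% of the $47,800 excess over $36,100 is $2,390; credit = $3,000 − $2,390 = $610.
Total: $1,512 + $610 = $2,122.

$2,122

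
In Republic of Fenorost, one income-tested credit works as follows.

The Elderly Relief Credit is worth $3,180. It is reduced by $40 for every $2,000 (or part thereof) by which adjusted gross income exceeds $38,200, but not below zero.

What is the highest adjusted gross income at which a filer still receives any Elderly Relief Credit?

$196,200

After 79 increments the reduction is 79 × $40 = $3,160, leaving $20; one more increment wipes it out. Increment 79 ends at excess 79 × $2,000 = $158,000, so the highest qualifying income is $38,200 + $158,000 = $196,200.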